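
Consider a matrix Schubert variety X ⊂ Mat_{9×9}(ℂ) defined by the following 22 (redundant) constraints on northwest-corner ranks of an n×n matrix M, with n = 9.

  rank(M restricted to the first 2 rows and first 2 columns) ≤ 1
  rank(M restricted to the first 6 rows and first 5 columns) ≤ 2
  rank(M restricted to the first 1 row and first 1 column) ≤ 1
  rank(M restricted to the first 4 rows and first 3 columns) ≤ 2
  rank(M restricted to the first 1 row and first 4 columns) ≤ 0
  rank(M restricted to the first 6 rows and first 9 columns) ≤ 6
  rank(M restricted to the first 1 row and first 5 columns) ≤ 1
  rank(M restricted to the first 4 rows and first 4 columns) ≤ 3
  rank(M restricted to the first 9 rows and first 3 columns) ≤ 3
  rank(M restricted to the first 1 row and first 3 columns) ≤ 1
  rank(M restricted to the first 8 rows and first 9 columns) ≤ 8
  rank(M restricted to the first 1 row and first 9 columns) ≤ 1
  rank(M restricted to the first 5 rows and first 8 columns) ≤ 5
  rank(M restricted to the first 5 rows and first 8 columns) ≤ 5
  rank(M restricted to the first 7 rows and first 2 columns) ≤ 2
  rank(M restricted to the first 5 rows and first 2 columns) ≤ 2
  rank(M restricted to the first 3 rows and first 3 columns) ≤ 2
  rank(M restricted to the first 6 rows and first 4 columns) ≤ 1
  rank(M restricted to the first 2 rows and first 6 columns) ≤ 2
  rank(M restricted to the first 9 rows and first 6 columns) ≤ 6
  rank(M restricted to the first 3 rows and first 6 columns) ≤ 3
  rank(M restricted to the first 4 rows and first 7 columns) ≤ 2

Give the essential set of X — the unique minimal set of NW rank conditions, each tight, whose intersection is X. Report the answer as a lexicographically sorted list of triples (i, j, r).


Propagating the 22 rank bounds to every northwest block:

  0, 0, 0, 0, 1, 1, 1, 1, 1
  1, 1, 1, 1, 2, 2, 2, 2, 2
  1, 1, 1, 1, 2, 2, 2, 3, 3
  1, 1, 1, 1, 2, 2, 2, 3, 4
  1, 1, 1, 1, 2, 3, 3, 4, 5
  1, 1, 1, 1, 2, 3, 4, 5, 6
  1, 2, 2, 2, 3, 4, 5, 6, 7
  1, 2, 3, 3, 4, 5, 6, 7, 8
  1, 2, 3, 4, 5, 6, 7, 8, 9

reading off 1-entries of Δ²R: w = (5, 1, 8, 9, 6, 7, 2, 3, 4).

Rothe diagram D(w) (20 cells), 3 SE-corners (essential conditions):

[(1, 4, 0), (4, 7, 2), (6, 4, 1)]


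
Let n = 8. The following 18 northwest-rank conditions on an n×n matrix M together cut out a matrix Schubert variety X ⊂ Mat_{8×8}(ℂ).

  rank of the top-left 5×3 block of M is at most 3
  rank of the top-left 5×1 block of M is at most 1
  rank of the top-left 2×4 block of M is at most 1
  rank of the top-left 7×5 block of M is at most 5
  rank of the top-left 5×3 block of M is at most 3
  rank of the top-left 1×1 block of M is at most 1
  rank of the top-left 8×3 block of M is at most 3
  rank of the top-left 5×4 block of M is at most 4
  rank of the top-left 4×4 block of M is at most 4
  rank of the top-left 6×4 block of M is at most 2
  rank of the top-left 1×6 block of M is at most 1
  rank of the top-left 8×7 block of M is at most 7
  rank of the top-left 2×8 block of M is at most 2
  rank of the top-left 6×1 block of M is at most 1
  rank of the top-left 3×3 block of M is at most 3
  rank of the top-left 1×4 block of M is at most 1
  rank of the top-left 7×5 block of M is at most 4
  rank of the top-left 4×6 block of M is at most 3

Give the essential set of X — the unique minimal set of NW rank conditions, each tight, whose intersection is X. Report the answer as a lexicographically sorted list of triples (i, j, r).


Propagating the 18 rank bounds to every northwest block:

  row 1: 1 1 1 1 1 1 1 1
  row 2: 1 1 1 1 2 2 2 2
  row 3: 1 2 2 2 3 3 3 3
  row 4: 1 2 2 2 3 3 4 4
  row 5: 1 2 2 2 3 4 5 5
  row 6: 1 2 2 2 3 4 5 6
  row 7: 1 2 3 3 4 5 6 7
  row 8: 1 2 3 4 5 6 7 8

second differences of R give the permutation w = (1, 5, 2, 7, 6, 8, 3, 4).

Rothe diagram D(w) (10 cells), 3 SE-corners (essential conditions):

[(2, 4, 1), (4, 6, 3), (6, 4, 2)]


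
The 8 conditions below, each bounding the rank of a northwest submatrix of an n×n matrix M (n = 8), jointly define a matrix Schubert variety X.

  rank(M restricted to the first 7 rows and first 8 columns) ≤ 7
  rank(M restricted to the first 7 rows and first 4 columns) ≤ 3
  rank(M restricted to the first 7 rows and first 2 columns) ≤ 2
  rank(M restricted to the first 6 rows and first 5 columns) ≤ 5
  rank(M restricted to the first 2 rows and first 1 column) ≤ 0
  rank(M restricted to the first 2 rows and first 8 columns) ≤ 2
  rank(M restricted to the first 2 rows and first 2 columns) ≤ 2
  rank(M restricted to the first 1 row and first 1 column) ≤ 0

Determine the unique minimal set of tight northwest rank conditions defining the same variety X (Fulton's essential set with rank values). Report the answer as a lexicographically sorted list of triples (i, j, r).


The tightest implied rank at each (i,j), from the 8 conditions:

  row 1: 0 1 1 1 1 1 1 1
  row 2: 0 1 2 2 2 2 2 2
  row 3: 1 2 3 3 3 3 3 3
  row 4: 1 2 3 3 4 4 4 4
  row 5: 1 2 3 3 4 5 5 5
  row 6: 1 2 3 3 4 5 6 6
  row 7: 1 2 3 3 4 5 6 7
  row 8: 1 2 3 4 5 6 7 8

the unique w with this rank table is (2, 3, 1, 5, 6, 7, 8, 4).

ℓ(w)=6; the 2 essential cells (i,j,r):

[(2, 1, 0), (7, 4, 3)]


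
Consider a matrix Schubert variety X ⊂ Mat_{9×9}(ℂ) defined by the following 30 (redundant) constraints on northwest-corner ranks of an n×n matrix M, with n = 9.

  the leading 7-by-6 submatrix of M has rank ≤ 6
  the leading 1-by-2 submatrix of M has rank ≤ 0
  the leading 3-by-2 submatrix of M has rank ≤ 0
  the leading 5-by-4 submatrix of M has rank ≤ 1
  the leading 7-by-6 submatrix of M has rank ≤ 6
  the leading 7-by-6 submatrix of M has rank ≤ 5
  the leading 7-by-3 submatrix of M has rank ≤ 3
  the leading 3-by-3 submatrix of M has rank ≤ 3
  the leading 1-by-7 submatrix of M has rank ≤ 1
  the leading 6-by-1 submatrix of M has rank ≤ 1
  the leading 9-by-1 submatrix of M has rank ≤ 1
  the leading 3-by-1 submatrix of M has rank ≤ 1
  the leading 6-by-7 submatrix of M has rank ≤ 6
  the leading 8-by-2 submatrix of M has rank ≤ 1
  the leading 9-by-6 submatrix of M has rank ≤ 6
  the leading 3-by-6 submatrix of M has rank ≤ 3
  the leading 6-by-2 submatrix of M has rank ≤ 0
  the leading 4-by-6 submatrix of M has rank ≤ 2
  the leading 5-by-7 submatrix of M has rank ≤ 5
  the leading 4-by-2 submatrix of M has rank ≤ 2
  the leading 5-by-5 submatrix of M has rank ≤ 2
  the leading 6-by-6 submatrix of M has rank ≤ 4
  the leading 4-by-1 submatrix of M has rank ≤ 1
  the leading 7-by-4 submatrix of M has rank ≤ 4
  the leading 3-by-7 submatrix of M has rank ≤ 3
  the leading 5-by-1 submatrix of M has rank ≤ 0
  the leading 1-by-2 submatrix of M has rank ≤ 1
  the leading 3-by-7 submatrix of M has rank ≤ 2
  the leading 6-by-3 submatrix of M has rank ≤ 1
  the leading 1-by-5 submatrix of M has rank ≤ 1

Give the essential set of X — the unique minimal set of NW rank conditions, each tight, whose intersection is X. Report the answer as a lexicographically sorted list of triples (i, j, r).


Rank table r_w(9×9) implied by the 30 constraints:

  R[1]: 0, 0, 1, 1, 1, 1, 1, 1, 1
  R[2]: 0, 0, 1, 1, 2, 2, 2, 2, 2
  R[3]: 0, 0, 1, 1, 2, 2, 2, 3, 3
  R[4]: 0, 0, 1, 1, 2, 2, 3, 4, 4
  R[5]: 0, 0, 1, 1, 2, 3, 4, 5, 5
  R[6]: 0, 0, 1, 2, 3, 4, 5, 6, 6
  R[7]: 1, 1, 2, 3, 4, 5, 6, 7, 7
  R[8]: 1, 1, 2, 3, 4, 5, 6, 7, 8
  R[9]: 1, 2, 3, 4, 5, 6, 7, 8, 9

so w = (3, 5, 8, 7, 6, 4, 1, 9, 2).

Fulton essential set (5 of the 20 Rothe cells):

[(3, 7, 2), (4, 6, 2), (5, 4, 1), (6, 2, 0), (8, 2, 1)]


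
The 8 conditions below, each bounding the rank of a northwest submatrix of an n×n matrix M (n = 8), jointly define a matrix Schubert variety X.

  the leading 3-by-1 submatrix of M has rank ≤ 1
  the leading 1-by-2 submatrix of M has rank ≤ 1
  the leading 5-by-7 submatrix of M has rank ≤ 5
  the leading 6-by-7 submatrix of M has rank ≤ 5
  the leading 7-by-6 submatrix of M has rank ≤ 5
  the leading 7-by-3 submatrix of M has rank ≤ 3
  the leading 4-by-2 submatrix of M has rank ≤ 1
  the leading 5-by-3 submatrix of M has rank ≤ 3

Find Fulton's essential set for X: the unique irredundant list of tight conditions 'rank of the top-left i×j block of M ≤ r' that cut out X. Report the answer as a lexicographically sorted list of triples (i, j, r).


Propagating the 8 rank bounds to every northwest block:

  R[1]: 1, 1, 1, 1, 1, 1, 1, 1
  R[2]: 1, 1, 2, 2, 2, 2, 2, 2
  R[3]: 1, 1, 2, 3, 3, 3, 3, 3
  R[4]: 1, 1, 2, 3, 4, 4, 4, 4
  R[5]: 1, 2, 3, 4, 5, 5, 5, 5
  R[6]: 1, 2, 3, 4, 5, 5, 5, 6
  R[7]: 1, 2, 3, 4, 5, 5, 6, 7
  R[8]: 1, 2, 3, 4, 5, 6, 7, 8

second differences of R give the permutation w = (1, 3, 4, 5, 2, 8, 7, 6).

Fulton essential set (3 of the 6 Rothe cells):

[(4, 2, 1), (6, 7, 5), (7, 6, 5)]


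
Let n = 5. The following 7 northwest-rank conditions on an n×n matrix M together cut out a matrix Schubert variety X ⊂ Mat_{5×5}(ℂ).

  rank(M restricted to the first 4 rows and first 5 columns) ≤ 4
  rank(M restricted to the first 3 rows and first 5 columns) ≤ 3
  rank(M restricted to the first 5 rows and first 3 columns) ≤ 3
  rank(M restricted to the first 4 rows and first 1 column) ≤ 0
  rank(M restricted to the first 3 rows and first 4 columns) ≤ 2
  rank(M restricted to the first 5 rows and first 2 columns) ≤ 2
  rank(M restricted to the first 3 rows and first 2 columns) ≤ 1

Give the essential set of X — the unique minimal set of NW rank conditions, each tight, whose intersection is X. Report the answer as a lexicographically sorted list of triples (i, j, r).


Recovering R(i,j) via the rank-extension bound from the 7 conditions:

  R[1]: 0 | 1 | 1 | 1 | 1
  R[2]: 0 | 1 | 2 | 2 | 2
  R[3]: 0 | 1 | 2 | 2 | 3
  R[4]: 0 | 1 | 2 | 3 | 4
  R[5]: 1 | 2 | 3 | 4 | 5

hence w(1..5) = (2, 3, 5, 4, 1).

ℓ(w)=5; the 2 essential cells (i,j,r):

[(3, 4, 2), (4, 1, 0)]


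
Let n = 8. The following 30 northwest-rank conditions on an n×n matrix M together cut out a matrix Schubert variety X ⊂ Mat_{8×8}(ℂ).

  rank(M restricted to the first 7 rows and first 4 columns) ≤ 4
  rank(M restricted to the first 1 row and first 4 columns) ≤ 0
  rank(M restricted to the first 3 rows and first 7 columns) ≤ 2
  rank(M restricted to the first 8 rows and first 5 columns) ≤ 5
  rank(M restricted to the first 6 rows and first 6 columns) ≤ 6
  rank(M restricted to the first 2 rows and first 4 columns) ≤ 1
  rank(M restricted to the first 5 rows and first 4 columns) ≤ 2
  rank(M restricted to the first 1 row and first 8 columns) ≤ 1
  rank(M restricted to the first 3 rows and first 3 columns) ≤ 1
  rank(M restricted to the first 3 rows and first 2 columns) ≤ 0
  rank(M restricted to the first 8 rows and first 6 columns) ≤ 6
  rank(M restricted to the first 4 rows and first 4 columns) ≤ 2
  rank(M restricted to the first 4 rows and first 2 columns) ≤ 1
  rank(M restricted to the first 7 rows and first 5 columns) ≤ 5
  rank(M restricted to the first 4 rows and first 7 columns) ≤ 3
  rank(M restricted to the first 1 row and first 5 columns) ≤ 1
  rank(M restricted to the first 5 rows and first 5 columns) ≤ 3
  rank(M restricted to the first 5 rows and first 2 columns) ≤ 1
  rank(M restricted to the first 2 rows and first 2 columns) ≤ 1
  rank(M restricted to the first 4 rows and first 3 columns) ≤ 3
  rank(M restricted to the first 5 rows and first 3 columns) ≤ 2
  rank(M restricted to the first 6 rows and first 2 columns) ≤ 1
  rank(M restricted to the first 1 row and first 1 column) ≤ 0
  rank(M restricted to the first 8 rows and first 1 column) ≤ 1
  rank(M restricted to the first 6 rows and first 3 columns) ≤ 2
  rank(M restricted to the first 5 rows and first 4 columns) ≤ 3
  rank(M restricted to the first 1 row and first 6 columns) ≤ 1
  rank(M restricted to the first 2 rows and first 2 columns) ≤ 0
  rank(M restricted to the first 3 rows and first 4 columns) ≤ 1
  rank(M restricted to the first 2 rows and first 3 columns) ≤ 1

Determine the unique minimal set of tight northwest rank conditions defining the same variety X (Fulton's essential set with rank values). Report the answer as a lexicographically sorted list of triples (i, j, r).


Reconstructing r_w from the 30 given conditions:

  row 1: 0 0 0 0 1 1 1 1
  row 2: 0 0 1 1 2 2 2 2
  row 3: 0 0 1 1 2 2 2 3
  row 4: 1 1 2 2 3 3 3 4
  row 5: 1 1 2 2 3 4 4 5
  row 6: 1 1 2 3 4 5 5 6
  row 7: 1 2 3 4 5 6 6 7
  row 8: 1 2 3 4 5 6 7 8

so w = (5, 3, 8, 1, 6, 4, 2, 7).

Rothe diagram D(w) (14 cells), 6 SE-corners (essential conditions):

[(1, 4, 0), (3, 2, 0), (3, 4, 1), (3, 7, 2), (5, 4, 2), (6, 2, 1)]


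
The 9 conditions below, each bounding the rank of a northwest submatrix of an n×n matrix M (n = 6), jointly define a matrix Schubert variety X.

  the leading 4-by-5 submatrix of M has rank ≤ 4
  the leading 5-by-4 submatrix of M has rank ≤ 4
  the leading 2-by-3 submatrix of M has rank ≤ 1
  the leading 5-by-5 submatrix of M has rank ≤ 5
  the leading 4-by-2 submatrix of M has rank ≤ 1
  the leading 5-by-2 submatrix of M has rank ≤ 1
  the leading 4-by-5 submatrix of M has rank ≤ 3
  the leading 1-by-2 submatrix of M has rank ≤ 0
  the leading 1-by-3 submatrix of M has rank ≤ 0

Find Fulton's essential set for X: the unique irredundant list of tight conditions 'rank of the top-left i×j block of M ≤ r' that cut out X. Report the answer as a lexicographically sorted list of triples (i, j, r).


Computing R[i][j] = min implied NW-rank bound (n=6, 9 conditions):

  row 1: 0 0 0 1 1 1
  row 2: 1 1 1 2 2 2
  row 3: 1 1 2 3 3 3
  row 4: 1 1 2 3 3 4
  row 5: 1 1 2 3 4 5
  row 6: 1 2 3 4 5 6

so w = (4, 1, 3, 6, 5, 2).

D(w) has 7 cells with 3 SE-corners; essential set:

[(1, 3, 0), (4, 5, 3), (5, 2, 1)]


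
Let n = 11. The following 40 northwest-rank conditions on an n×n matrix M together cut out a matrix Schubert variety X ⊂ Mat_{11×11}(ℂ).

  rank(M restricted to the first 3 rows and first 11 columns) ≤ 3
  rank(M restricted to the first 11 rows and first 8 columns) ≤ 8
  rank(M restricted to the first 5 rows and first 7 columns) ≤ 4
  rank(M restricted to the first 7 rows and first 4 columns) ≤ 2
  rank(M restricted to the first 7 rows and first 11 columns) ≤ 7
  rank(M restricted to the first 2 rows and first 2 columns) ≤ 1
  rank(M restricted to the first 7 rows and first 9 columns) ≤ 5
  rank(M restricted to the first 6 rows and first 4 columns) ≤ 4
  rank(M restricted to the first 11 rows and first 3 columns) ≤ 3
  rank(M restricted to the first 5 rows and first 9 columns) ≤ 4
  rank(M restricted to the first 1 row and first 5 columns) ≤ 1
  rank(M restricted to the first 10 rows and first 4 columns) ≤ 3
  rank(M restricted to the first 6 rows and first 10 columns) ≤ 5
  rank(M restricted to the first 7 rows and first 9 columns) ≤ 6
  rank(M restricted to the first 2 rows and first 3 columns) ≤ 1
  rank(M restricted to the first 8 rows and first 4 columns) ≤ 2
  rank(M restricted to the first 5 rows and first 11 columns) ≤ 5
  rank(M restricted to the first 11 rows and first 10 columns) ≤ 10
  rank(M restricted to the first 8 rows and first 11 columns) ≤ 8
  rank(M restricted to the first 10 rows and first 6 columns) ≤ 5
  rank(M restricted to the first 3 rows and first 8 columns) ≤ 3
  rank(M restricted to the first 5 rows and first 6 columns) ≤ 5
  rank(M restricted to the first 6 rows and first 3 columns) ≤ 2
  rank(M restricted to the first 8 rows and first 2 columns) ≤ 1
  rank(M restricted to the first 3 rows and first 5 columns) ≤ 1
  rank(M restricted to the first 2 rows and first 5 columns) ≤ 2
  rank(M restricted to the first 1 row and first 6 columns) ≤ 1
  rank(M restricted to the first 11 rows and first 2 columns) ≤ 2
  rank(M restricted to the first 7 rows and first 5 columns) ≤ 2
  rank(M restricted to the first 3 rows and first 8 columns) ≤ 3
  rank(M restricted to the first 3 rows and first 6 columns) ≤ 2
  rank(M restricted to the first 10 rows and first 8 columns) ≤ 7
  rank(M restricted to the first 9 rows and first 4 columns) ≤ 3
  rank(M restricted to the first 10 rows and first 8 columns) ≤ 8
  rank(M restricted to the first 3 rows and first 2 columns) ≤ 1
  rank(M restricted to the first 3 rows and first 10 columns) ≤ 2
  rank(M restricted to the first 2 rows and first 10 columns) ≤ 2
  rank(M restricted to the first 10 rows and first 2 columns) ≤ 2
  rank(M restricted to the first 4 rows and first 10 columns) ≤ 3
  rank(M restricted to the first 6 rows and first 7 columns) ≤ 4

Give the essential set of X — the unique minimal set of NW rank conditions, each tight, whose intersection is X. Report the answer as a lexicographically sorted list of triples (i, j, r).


Reconstructing r_w from the 40 given conditions:

  1 | 1 | 1 | 1 | 1 | 1 | 1 | 1 | 1 | 1 | 1
  1 | 1 | 1 | 1 | 1 | 2 | 2 | 2 | 2 | 2 | 2
  1 | 1 | 1 | 1 | 1 | 2 | 2 | 2 | 2 | 2 | 3
  1 | 1 | 2 | 2 | 2 | 3 | 3 | 3 | 3 | 3 | 4
  1 | 1 | 2 | 2 | 2 | 3 | 4 | 4 | 4 | 4 | 5
  1 | 1 | 2 | 2 | 2 | 3 | 4 | 5 | 5 | 5 | 6
  1 | 1 | 2 | 2 | 2 | 3 | 4 | 5 | 5 | 6 | 7
  1 | 1 | 2 | 2 | 3 | 4 | 5 | 6 | 6 | 7 | 8
  1 | 2 | 3 | 3 | 4 | 5 | 6 | 7 | 7 | 8 | 9
  1 | 2 | 3 | 3 | 4 | 5 | 6 | 7 | 8 | 9 | 10
  1 | 2 | 3 | 4 | 5 | 6 | 7 | 8 | 9 | 10 | 11

giving w = (1, 6, 11, 3, 7, 8, 10, 5, 2, 9, 4) via Δ²R.

7 SE-corners of the 26-cell Rothe diagram give Ess(w):

[(3, 5, 1), (3, 10, 2), (7, 5, 2), (7, 9, 5), (8, 2, 1), (8, 4, 2), (10, 4, 3)]


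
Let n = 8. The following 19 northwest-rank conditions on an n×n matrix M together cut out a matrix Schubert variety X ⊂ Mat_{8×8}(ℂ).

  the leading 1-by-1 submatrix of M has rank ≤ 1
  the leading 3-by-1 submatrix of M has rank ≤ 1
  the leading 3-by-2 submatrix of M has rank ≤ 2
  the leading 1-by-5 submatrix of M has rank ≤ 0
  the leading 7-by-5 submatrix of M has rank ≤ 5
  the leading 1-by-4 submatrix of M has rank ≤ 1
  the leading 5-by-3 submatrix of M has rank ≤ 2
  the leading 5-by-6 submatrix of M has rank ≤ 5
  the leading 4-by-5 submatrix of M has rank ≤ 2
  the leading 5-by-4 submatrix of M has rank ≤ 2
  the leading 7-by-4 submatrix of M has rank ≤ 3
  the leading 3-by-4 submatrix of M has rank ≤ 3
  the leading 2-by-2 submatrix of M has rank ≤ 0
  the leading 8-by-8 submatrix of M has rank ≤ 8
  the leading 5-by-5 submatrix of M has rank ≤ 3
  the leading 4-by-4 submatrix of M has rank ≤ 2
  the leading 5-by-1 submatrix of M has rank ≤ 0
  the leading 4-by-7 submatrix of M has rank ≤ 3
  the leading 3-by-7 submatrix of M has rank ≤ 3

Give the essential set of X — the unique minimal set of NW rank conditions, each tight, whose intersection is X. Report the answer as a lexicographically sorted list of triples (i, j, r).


Rank table r_w(8×8) implied by the 19 constraints:

  row 1: 0 0 0 0 0 1 1 1
  row 2: 0 0 1 1 1 2 2 2
  row 3: 0 1 2 2 2 3 3 3
  row 4: 0 1 2 2 2 3 3 4
  row 5: 0 1 2 2 3 4 4 5
  row 6: 1 2 3 3 4 5 5 6
  row 7: 1 2 3 3 4 5 6 7
  row 8: 1 2 3 4 5 6 7 8

so w = (6, 3, 2, 8, 5, 1, 7, 4).

ℓ(w)=15; the 7 essential cells (i,j,r):

[(1, 5, 0), (2, 2, 0), (4, 5, 2), (4, 7, 3), (5, 1, 0), (5, 4, 2), (7, 4, 3)]


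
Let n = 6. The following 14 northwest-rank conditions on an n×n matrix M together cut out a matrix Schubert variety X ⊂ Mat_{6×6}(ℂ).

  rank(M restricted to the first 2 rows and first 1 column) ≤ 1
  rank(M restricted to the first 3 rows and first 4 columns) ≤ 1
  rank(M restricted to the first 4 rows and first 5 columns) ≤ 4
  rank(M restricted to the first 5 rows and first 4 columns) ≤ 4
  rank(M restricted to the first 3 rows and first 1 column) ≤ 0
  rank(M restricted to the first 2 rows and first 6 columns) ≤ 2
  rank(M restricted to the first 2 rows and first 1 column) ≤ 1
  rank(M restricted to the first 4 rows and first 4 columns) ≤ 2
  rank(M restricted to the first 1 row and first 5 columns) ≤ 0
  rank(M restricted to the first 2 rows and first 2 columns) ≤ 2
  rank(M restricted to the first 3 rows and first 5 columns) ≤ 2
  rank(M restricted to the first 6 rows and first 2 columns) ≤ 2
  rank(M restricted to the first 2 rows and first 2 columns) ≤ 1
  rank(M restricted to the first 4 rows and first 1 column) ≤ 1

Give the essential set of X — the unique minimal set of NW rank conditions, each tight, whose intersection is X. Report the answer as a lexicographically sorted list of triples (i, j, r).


Computing R[i][j] = min implied NW-rank bound (n=6, 14 conditions):

  0  0  0  0  0  1
  0  1  1  1  1  2
  0  1  1  1  2  3
  1  2  2  2  3  4
  1  2  3  3  4  5
  1  2  3  4  5  6

reading off 1-entries of Δ²R: w = (6, 2, 5, 1, 3, 4).

3 SE-corners of the 9-cell Rothe diagram give Ess(w):

[(1, 5, 0), (3, 1, 0), (3, 4, 1)]


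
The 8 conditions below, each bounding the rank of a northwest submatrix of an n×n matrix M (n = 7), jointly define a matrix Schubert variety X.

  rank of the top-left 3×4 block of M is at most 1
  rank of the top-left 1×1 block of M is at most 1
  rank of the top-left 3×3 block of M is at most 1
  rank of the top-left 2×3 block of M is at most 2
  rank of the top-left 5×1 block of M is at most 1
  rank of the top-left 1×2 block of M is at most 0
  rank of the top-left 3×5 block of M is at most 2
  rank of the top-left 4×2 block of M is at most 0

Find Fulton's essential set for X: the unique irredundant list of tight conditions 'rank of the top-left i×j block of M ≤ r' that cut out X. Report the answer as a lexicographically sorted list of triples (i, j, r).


Computing R[i][j] = min implied NW-rank bound (n=7, 8 conditions):

  row 1: 0 0 1 1 1 1 1
  row 2: 0 0 1 1 2 2 2
  row 3: 0 0 1 1 2 3 3
  row 4: 0 0 1 2 3 4 4
  row 5: 1 1 2 3 4 5 5
  row 6: 1 2 3 4 5 6 6
  row 7: 1 2 3 4 5 6 7

the unique w with this rank table is (3, 5, 6, 4, 1, 2, 7).

Fulton essential set (2 of the 10 Rothe cells):

[(3, 4, 1), (4, 2, 0)]


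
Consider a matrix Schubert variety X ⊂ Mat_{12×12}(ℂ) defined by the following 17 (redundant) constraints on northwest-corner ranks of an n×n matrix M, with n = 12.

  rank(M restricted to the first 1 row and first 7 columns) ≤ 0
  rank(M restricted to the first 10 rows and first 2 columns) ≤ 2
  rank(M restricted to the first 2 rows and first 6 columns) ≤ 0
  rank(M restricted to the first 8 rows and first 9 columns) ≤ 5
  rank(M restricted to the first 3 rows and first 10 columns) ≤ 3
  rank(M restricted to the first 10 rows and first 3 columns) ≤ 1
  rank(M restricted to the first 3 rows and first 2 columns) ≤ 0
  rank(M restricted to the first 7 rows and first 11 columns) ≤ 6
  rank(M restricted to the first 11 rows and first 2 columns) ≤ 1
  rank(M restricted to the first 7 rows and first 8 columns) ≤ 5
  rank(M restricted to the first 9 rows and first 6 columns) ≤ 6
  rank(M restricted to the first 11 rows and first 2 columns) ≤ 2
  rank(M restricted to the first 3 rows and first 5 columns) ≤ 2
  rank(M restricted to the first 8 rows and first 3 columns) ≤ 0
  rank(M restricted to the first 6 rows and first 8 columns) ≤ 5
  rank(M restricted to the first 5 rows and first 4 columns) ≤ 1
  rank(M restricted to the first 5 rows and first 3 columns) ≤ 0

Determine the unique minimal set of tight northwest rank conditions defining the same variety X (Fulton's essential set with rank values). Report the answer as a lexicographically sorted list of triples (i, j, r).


Computing R[i][j] = min implied NW-rank bound (n=12, 17 conditions):

  R[1]: 0 0 0 0 0 0 0 1 1 1 1 1
  R[2]: 0 0 0 0 0 0 1 2 2 2 2 2
  R[3]: 0 0 0 1 1 1 2 3 3 3 3 3
  R[4]: 0 0 0 1 2 2 3 4 4 4 4 4
  R[5]: 0 0 0 1 2 3 4 5 5 5 5 5
  R[6]: 0 0 0 1 2 3 4 5 5 6 6 6
  R[7]: 0 0 0 1 2 3 4 5 5 6 6 7
  R[8]: 0 0 0 1 2 3 4 5 5 6 7 8
  R[9]: 1 1 1 2 3 4 5 6 6 7 8 9
  R[10]: 1 1 1 2 3 4 5 6 7 8 9 10
  R[11]: 1 1 2 3 4 5 6 7 8 9 10 11
  R[12]: 1 2 3 4 5 6 7 8 9 10 11 12

second differences of R give the permutation w = (8, 7, 4, 5, 6, 10, 12, 11, 1, 9, 3, 2).

Fulton essential set (7 of the 38 Rothe cells):

[(1, 7, 0), (2, 6, 0), (7, 11, 6), (8, 3, 0), (8, 9, 5), (10, 3, 1), (11, 2, 1)]


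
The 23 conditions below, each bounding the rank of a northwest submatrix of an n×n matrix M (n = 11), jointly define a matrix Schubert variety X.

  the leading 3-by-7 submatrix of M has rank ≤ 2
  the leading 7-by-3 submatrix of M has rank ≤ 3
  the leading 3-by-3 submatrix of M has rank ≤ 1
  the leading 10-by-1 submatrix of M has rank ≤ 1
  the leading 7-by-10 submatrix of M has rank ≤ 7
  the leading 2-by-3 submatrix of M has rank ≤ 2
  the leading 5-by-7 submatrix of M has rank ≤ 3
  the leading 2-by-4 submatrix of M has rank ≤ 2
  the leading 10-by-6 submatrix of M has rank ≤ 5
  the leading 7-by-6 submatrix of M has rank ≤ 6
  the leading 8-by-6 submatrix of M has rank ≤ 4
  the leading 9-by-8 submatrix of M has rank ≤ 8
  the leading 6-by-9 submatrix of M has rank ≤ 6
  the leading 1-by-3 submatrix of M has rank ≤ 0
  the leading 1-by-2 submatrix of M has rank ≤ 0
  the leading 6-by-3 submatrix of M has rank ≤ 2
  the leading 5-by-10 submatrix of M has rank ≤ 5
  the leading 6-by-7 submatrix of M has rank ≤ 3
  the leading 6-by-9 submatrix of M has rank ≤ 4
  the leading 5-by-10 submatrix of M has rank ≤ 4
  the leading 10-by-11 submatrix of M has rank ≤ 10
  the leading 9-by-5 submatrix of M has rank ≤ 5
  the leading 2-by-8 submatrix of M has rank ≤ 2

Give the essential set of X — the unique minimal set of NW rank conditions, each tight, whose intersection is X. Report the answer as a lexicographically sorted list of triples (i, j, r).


Computing R[i][j] = min implied NW-rank bound (n=11, 23 conditions):

  0, 0, 0, 1, 1, 1, 1, 1, 1, 1, 1
  1, 1, 1, 2, 2, 2, 2, 2, 2, 2, 2
  1, 1, 1, 2, 2, 2, 2, 3, 3, 3, 3
  1, 2, 2, 3, 3, 3, 3, 4, 4, 4, 4
  1, 2, 2, 3, 3, 3, 3, 4, 4, 4, 5
  1, 2, 2, 3, 3, 3, 3, 4, 4, 5, 6
  1, 2, 3, 4, 4, 4, 4, 5, 5, 6, 7
  1, 2, 3, 4, 4, 4, 5, 6, 6, 7, 8
  1, 2, 3, 4, 5, 5, 6, 7, 7, 8, 9
  1, 2, 3, 4, 5, 5, 6, 7, 8, 9, 10
  1, 2, 3, 4, 5, 6, 7, 8, 9, 10, 11

reading off 1-entries of Δ²R: w = (4, 1, 8, 2, 11, 10, 3, 7, 5, 9, 6).

Fulton essential set (9 of the 22 Rothe cells):

[(1, 3, 0), (3, 3, 1), (3, 7, 2), (5, 10, 4), (6, 3, 2), (6, 7, 3), (6, 9, 4), (8, 6, 4), (10, 6, 5)]


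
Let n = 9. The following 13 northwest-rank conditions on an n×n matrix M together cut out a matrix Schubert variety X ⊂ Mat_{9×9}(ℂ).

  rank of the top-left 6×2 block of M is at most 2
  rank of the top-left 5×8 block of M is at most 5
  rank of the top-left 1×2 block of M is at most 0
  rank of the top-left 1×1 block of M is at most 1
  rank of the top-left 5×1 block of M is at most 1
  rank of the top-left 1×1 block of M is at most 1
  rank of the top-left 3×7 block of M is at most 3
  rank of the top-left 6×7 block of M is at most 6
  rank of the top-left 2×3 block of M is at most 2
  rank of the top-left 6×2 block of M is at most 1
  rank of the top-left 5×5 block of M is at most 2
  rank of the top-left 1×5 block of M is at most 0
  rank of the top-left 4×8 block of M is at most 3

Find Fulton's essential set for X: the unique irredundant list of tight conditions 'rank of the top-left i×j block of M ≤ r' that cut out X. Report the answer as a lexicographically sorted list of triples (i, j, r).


The tightest implied rank at each (i,j), from the 13 conditions:

  R[1]: 0, 0, 0, 0, 0, 1, 1, 1, 1
  R[2]: 1, 1, 1, 1, 1, 2, 2, 2, 2
  R[3]: 1, 1, 2, 2, 2, 3, 3, 3, 3
  R[4]: 1, 1, 2, 2, 2, 3, 3, 3, 4
  R[5]: 1, 1, 2, 2, 2, 3, 4, 4, 5
  R[6]: 1, 1, 2, 3, 3, 4, 5, 5, 6
  R[7]: 1, 2, 3, 4, 4, 5, 6, 6, 7
  R[8]: 1, 2, 3, 4, 5, 6, 7, 7, 8
  R[9]: 1, 2, 3, 4, 5, 6, 7, 8, 9

so w = (6, 1, 3, 9, 7, 4, 2, 5, 8).

4 SE-corners of the 15-cell Rothe diagram give Ess(w):

[(1, 5, 0), (4, 8, 3), (5, 5, 2), (6, 2, 1)]


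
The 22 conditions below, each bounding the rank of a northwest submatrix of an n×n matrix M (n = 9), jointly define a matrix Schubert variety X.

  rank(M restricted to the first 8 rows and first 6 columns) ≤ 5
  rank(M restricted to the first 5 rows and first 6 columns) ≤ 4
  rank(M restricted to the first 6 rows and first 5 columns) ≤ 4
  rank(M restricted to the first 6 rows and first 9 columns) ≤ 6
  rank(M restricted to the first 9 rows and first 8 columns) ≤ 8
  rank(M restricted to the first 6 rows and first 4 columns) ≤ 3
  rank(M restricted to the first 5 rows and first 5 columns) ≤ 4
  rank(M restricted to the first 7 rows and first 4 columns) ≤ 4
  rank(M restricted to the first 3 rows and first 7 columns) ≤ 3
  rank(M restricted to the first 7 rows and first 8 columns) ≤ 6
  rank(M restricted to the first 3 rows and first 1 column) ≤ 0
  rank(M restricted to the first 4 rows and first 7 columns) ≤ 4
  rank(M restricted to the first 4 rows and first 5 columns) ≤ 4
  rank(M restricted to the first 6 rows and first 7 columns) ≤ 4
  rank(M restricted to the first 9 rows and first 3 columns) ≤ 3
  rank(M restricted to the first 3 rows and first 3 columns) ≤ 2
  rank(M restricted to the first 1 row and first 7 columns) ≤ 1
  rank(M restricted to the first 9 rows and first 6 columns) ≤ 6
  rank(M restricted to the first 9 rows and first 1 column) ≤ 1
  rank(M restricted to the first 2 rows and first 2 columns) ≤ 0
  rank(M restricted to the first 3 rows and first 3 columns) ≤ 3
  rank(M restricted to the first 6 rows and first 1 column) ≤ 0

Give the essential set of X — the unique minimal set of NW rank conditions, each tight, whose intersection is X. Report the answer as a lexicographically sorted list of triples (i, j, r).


The tightest implied rank at each (i,j), from the 22 conditions:

  i=1: 0  0  1  1  1  1  1  1  1
  i=2: 0  0  1  2  2  2  2  2  2
  i=3: 0  1  2  3  3  3  3  3  3
  i=4: 0  1  2  3  4  4  4  4  4
  i=5: 0  1  2  3  4  4  4  5  5
  i=6: 0  1  2  3  4  4  4  5  6
  i=7: 1  2  3  4  5  5  5  6  7
  i=8: 1  2  3  4  5  5  6  7  8
  i=9: 1  2  3  4  5  6  7  8  9

second differences of R give the permutation w = (3, 4, 2, 5, 8, 9, 1, 7, 6).

4 SE-corners of the 13-cell Rothe diagram give Ess(w):

[(2, 2, 0), (6, 1, 0), (6, 7, 4), (8, 6, 5)]


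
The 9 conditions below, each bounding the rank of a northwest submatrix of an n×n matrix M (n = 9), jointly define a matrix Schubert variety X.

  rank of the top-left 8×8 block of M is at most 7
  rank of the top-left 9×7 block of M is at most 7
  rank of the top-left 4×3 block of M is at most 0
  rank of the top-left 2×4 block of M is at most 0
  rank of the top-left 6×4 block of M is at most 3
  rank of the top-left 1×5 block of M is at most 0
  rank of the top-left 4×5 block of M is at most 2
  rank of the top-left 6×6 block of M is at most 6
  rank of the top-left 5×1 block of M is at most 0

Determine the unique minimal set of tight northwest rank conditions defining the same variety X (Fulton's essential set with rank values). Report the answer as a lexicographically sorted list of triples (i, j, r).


The tightest implied rank at each (i,j), from the 9 conditions:

  0  0  0  0  0  1  1  1  1
  0  0  0  0  1  2  2  2  2
  0  0  0  1  2  3  3  3  3
  0  0  0  1  2  3  4  4  4
  0  1  1  2  3  4  5  5  5
  1  2  2  3  4  5  6  6  6
  1  2  3  4  5  6  7  7  7
  1  2  3  4  5  6  7  7  8
  1  2  3  4  5  6  7  8  9

hence w(1..9) = (6, 5, 4, 7, 2, 1, 3, 9, 8).

|D(w)|=17, |Ess(w)|=5:

[(1, 5, 0), (2, 4, 0), (4, 3, 0), (5, 1, 0), (8, 8, 7)]


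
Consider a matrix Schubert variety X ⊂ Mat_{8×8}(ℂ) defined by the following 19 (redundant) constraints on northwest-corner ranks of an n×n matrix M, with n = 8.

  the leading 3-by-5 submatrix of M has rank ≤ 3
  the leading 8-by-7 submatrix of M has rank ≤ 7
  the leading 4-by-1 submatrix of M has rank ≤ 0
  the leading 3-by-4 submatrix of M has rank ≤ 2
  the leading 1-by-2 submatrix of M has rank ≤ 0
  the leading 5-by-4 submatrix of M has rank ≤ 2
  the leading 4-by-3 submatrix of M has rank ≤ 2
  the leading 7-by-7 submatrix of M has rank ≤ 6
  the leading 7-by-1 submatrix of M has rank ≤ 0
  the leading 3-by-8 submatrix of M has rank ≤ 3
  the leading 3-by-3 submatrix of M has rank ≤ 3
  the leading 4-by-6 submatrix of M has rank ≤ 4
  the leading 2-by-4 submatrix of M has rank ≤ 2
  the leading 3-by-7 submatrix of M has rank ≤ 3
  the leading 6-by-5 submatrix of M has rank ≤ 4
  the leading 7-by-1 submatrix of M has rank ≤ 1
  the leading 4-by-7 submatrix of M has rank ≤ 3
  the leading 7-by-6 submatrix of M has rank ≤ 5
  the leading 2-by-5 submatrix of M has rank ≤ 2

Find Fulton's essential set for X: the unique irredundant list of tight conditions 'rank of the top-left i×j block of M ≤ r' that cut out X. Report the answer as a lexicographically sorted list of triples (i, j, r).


The tightest implied rank at each (i,j), from the 19 conditions:

  0 | 0 | 1 | 1 | 1 | 1 | 1 | 1
  0 | 1 | 2 | 2 | 2 | 2 | 2 | 2
  0 | 1 | 2 | 2 | 3 | 3 | 3 | 3
  0 | 1 | 2 | 2 | 3 | 3 | 3 | 4
  0 | 1 | 2 | 2 | 3 | 4 | 4 | 5
  0 | 1 | 2 | 3 | 4 | 5 | 5 | 6
  0 | 1 | 2 | 3 | 4 | 5 | 6 | 7
  1 | 2 | 3 | 4 | 5 | 6 | 7 | 8

second differences of R give the permutation w = (3, 2, 5, 8, 6, 4, 7, 1).

Rothe diagram D(w) (13 cells), 4 SE-corners (essential conditions):

[(1, 2, 0), (4, 7, 3), (5, 4, 2), (7, 1, 0)]


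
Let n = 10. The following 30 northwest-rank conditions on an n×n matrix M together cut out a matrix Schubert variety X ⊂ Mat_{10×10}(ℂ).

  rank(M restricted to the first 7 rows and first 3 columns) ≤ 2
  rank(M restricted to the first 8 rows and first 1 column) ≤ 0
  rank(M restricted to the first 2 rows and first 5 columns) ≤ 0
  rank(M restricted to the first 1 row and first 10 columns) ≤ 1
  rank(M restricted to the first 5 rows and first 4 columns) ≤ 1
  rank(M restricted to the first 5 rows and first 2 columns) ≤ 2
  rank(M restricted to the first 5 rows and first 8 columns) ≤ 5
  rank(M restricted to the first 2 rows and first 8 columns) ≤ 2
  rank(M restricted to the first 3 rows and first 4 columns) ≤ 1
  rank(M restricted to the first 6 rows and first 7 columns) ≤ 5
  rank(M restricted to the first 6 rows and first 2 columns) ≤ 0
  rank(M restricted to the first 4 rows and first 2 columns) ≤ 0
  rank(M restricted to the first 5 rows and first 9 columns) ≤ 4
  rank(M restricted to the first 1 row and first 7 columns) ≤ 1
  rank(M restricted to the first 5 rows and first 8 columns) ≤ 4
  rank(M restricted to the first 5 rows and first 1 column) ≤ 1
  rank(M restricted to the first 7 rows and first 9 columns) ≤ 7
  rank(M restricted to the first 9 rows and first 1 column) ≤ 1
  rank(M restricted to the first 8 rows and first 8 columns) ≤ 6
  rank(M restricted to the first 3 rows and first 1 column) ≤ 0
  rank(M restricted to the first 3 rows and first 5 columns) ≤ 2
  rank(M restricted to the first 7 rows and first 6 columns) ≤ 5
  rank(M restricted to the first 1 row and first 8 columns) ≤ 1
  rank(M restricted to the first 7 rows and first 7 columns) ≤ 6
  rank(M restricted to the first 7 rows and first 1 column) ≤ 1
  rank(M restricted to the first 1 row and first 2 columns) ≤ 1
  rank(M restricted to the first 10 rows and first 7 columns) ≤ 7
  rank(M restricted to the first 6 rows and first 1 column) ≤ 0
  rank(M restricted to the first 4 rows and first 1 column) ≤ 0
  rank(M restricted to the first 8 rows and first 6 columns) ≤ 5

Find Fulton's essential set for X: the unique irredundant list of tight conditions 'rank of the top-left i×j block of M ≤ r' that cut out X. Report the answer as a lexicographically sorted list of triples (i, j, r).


Recovering R(i,j) via the rank-extension bound from the 30 conditions:

  row 1: 0  0  0  0  0  1  1  1  1  1
  row 2: 0  0  0  0  0  1  2  2  2  2
  row 3: 0  0  1  1  1  2  3  3  3  3
  row 4: 0  0  1  1  2  3  4  4  4  4
  row 5: 0  0  1  1  2  3  4  4  4  5
  row 6: 0  0  1  2  3  4  5  5  5  6
  row 7: 0  1  2  3  4  5  6  6  6  7
  row 8: 0  1  2  3  4  5  6  6  7  8
  row 9: 1  2  3  4  5  6  7  7  8  9
  row 10: 1  2  3  4  5  6  7  8  9  10

hence w(1..10) = (6, 7, 3, 5, 10, 4, 2, 9, 1, 8).

|D(w)|=25, |Ess(w)|=6:

[(2, 5, 0), (5, 4, 1), (5, 9, 4), (6, 2, 0), (8, 1, 0), (8, 8, 6)]


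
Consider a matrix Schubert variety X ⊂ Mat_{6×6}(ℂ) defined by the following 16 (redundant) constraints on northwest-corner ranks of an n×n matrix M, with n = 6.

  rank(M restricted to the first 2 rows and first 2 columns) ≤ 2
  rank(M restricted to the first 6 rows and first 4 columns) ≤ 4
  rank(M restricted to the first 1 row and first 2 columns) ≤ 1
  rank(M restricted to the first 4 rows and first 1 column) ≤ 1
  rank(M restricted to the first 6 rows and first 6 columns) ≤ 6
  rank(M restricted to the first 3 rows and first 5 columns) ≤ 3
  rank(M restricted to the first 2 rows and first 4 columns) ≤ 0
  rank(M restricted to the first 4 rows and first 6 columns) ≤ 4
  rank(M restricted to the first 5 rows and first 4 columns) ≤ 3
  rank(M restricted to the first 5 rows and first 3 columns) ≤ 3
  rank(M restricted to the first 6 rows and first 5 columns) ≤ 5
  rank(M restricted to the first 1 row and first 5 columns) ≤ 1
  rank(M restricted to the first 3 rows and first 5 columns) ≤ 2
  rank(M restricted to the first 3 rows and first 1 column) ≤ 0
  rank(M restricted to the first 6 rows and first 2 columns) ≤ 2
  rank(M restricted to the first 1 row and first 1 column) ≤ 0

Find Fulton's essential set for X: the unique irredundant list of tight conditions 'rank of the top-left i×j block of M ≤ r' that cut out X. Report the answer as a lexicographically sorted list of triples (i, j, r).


Propagating the 16 rank bounds to every northwest block:

  0, 0, 0, 0, 1, 1
  0, 0, 0, 0, 1, 2
  0, 1, 1, 1, 2, 3
  1, 2, 2, 2, 3, 4
  1, 2, 3, 3, 4, 5
  1, 2, 3, 4, 5, 6

hence w(1..6) = (5, 6, 2, 1, 3, 4).

Fulton essential set (2 of the 9 Rothe cells):

[(2, 4, 0), (3, 1, 0)]


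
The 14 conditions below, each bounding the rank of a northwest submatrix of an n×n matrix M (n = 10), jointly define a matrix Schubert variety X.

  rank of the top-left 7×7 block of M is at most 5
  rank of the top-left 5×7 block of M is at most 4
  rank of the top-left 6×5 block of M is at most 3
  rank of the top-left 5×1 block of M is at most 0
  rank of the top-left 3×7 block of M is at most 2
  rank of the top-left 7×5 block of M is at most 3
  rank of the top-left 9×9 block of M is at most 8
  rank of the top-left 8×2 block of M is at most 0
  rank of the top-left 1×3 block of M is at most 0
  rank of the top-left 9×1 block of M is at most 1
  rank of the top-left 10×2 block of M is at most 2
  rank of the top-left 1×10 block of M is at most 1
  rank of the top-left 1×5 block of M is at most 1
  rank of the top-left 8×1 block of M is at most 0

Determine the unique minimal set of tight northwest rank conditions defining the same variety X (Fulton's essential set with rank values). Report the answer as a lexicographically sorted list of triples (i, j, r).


Rank table r_w(10×10) implied by the 14 constraints:

  R[1]: 0  0  0  1  1  1  1  1  1  1
  R[2]: 0  0  1  2  2  2  2  2  2  2
  R[3]: 0  0  1  2  2  2  2  3  3  3
  R[4]: 0  0  1  2  3  3  3  4  4  4
  R[5]: 0  0  1  2  3  4  4  5  5  5
  R[6]: 0  0  1  2  3  4  5  6  6  6
  R[7]: 0  0  1  2  3  4  5  6  7  7
  R[8]: 0  0  1  2  3  4  5  6  7  8
  R[9]: 1  1  2  3  4  5  6  7  8  9
  R[10]: 1  2  3  4  5  6  7  8  9  10

giving w = (4, 3, 8, 5, 6, 7, 9, 10, 1, 2) via Δ²R.

Fulton essential set (3 of the 20 Rothe cells):

[(1, 3, 0), (3, 7, 2), (8, 2, 0)]


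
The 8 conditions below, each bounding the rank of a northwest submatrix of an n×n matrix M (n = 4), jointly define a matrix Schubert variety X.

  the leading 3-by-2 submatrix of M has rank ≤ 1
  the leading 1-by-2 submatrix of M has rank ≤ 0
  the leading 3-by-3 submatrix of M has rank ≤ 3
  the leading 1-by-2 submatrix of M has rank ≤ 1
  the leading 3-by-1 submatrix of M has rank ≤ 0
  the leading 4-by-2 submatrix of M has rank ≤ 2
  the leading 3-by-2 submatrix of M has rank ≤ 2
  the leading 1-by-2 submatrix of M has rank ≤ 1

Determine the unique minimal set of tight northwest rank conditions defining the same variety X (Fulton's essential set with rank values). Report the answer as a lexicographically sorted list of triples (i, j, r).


Reconstructing r_w from the 8 given conditions:

  i=1: 0  0  1  1
  i=2: 0  1  2  2
  i=3: 0  1  2  3
  i=4: 1  2  3  4

hence w(1..4) = (3, 2, 4, 1).

ℓ(w)=4; the 2 essential cells (i,j,r):

[(1, 2, 0), (3, 1, 0)]
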